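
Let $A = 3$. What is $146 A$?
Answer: $438$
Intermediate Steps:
$146 A = 146 \cdot 3 = 438$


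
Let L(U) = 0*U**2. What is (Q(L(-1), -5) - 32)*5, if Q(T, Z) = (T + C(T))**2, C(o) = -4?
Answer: -80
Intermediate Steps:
L(U) = 0
Q(T, Z) = (-4 + T)**2 (Q(T, Z) = (T - 4)**2 = (-4 + T)**2)
(Q(L(-1), -5) - 32)*5 = ((-4 + 0)**2 - 32)*5 = ((-4)**2 - 32)*5 = (16 - 32)*5 = -16*5 = -80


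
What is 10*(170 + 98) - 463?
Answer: 2217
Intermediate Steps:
10*(170 + 98) - 463 = 10*268 - 463 = 2680 - 463 = 2217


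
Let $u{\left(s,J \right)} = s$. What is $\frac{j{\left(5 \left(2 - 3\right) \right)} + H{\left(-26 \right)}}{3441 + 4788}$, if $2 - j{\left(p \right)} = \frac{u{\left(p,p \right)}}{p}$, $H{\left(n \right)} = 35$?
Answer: $\frac{12}{2743} \approx 0.0043748$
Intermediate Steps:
$j{\left(p \right)} = 1$ ($j{\left(p \right)} = 2 - \frac{p}{p} = 2 - 1 = 1$)
$\frac{j{\left(5 \left(2 - 3\right) \right)} + H{\left(-26 \right)}}{3441 + 4788} = \frac{1 + 35}{3441 + 4788} = \frac{36}{8229} = 36 \cdot \frac{1}{8229} = \frac{12}{2743}$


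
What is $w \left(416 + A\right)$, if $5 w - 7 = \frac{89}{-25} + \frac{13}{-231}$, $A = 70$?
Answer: $\frac{3165642}{9625} \approx 328.9$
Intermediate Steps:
$w = \frac{19541}{28875}$ ($w = \frac{7}{5} + \frac{\frac{89}{-25} + \frac{13}{-231}}{5} = \frac{7}{5} + \frac{89 \left(- \frac{1}{25}\right) + 13 \left(- \frac{1}{231}\right)}{5} = \frac{7}{5} + \frac{- \frac{89}{25} - \frac{13}{231}}{5} = \frac{7}{5} + \frac{1}{5} \left(- \frac{20884}{5775}\right) = \frac{7}{5} - \frac{20884}{28875} = \frac{19541}{28875} \approx 0.67674$)
$w \left(416 + A\right) = \frac{19541 \left(416 + 70\right)}{28875} = \frac{19541}{28875} \cdot 486 = \frac{3165642}{9625}$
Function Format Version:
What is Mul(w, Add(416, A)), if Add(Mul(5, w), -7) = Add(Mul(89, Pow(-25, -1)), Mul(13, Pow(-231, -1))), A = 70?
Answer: Rational(3165642, 9625) ≈ 328.90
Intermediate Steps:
w = Rational(19541, 28875) (w = Add(Rational(7, 5), Mul(Rational(1, 5), Add(Mul(89, Pow(-25, -1)), Mul(13, Pow(-231, -1))))) = Add(Rational(7, 5), Mul(Rational(1, 5), Add(Mul(89, Rational(-1, 25)), Mul(13, Rational(-1, 231))))) = Add(Rational(7, 5), Mul(Rational(1, 5), Add(Rational(-89, 25), Rational(-13, 231)))) = Add(Rational(7, 5), Mul(Rational(1, 5), Rational(-20884, 5775))) = Add(Rational(7, 5), Rational(-20884, 28875)) = Rational(19541, 28875) ≈ 0.67674)
Mul(w, Add(416, A)) = Mul(Rational(19541, 28875), Add(416, 70)) = Mul(Rational(19541, 28875), 486) = Rational(3165642, 9625)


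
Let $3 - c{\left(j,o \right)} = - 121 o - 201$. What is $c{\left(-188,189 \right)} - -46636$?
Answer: $69709$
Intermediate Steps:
$c{\left(j,o \right)} = 204 + 121 o$ ($c{\left(j,o \right)} = 3 - \left(- 121 o - 201\right) = 3 - \left(-201 - 121 o\right) = 3 + \left(201 + 121 o\right) = 204 + 121 o$)
$c{\left(-188,189 \right)} - -46636 = \left(204 + 121 \cdot 189\right) - -46636 = \left(204 + 22869\right) + 46636 = 23073 + 46636 = 69709$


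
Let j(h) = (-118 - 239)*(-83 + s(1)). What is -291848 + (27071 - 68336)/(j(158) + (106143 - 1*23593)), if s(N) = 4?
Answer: -32323082809/110753 ≈ -2.9185e+5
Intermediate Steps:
j(h) = 28203 (j(h) = (-118 - 239)*(-83 + 4) = -357*(-79) = 28203)
-291848 + (27071 - 68336)/(j(158) + (106143 - 1*23593)) = -291848 + (27071 - 68336)/(28203 + (106143 - 1*23593)) = -291848 - 41265/(28203 + (106143 - 23593)) = -291848 - 41265/(28203 + 82550) = -291848 - 41265/110753 = -32323082809/110753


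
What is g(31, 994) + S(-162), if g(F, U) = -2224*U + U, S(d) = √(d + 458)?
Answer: -2209662 + 2*√74 ≈ -2.2096e+6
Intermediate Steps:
S(d) = √(458 + d)
g(F, U) = -2223*U
g(31, 994) + S(-162) = -2223*994 + √(458 - 162) = -2209662 + √296 = -2209662 + 2*√74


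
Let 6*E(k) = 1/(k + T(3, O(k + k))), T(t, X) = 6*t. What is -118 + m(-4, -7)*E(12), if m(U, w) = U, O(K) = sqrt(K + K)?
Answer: -5311/45 ≈ -118.02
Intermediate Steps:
O(K) = sqrt(2)*sqrt(K) (O(K) = sqrt(2*K) = sqrt(2)*sqrt(K))
E(k) = 1/(6*(18 + k)) (E(k) = 1/(6*(k + 6*3)) = 1/(6*(k + 18)) = 1/(6*(18 + k)))
-118 + m(-4, -7)*E(12) = -118 - 2/(3*(18 + 12)) = -118 - 2/(3*30) = -118 - 4*1/180 = -118 - 1/45 = -5311/45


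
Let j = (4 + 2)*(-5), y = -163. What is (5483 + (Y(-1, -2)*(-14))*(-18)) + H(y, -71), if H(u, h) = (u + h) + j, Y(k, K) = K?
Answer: 4715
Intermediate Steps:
j = -30 (j = 6*(-5) = -30)
H(u, h) = -30 + h + u (H(u, h) = (u + h) - 30 = (h + u) - 30 = -30 + h + u)
(5483 + (Y(-1, -2)*(-14))*(-18)) + H(y, -71) = (5483 - 2*(-14)*(-18)) + (-30 - 71 - 163) = (5483 + 28*(-18)) - 264 = (5483 - 504) - 264 = 4979 - 264 = 4715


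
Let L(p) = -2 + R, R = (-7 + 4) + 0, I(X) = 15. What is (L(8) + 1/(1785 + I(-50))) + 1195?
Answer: 2142001/1800 ≈ 1190.0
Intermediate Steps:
R = -3 (R = -3 + 0 = -3)
L(p) = -5 (L(p) = -2 - 3 = -5)
(L(8) + 1/(1785 + I(-50))) + 1195 = (-5 + 1/(1785 + 15)) + 1195 = (-5 + 1/1800) + 1195 = -8999/1800 + 1195 = 2142001/1800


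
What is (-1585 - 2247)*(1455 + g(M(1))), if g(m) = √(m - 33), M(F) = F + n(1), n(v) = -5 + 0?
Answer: -5575560 - 3832*I*√37 ≈ -5.5756e+6 - 23309.0*I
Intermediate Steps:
n(v) = -5
M(F) = -5 + F (M(F) = F - 5 = -5 + F)
g(m) = √(-33 + m)
(-1585 - 2247)*(1455 + g(M(1))) = (-1585 - 2247)*(1455 + √(-33 + (-5 + 1))) = -3832*(1455 + √(-33 - 4)) = -3832*(1455 + √(-37)) = -3832*(1455 + I*√37) = -5575560 - 3832*I*√37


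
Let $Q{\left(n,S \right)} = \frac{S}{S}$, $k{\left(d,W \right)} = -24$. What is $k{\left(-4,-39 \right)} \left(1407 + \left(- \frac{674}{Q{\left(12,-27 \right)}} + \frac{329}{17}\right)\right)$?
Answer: $- \frac{306960}{17} \approx -18056.0$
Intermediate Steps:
$Q{\left(n,S \right)} = 1$
$k{\left(-4,-39 \right)} \left(1407 + \left(- \frac{674}{Q{\left(12,-27 \right)}} + \frac{329}{17}\right)\right) = - 24 \left(1407 + \left(- \frac{674}{1} + \frac{329}{17}\right)\right) = - 24 \left(1407 + \left(\left(-674\right) 1 + 329 \cdot \frac{1}{17}\right)\right) = - 24 \left(1407 + \left(-674 + \frac{329}{17}\right)\right) = - 24 \left(1407 - \frac{11129}{17}\right) = \left(-24\right) \frac{12790}{17} = - \frac{306960}{17}$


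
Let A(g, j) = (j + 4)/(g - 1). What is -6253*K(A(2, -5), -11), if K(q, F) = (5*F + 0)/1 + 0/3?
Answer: 343915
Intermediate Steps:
A(g, j) = (4 + j)/(-1 + g)
K(q, F) = 5*F (K(q, F) = (5*F)*1 + 0*(⅓) = 5*F + 0 = 5*F)
-6253*K(A(2, -5), -11) = -31265*(-11) = -6253*(-55) = 343915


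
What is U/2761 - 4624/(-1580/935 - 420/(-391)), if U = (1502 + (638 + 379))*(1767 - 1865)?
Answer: 616552176/83081 ≈ 7421.1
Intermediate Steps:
U = -246862 (U = (1502 + 1017)*(-98) = 2519*(-98) = -246862)
U/2761 - 4624/(-1580/935 - 420/(-391)) = -246862/2761 - 4624/(-1580/935 - 420/(-391)) = -246862*1/2761 - 4624/(-1580*1/935 - 420*(-1/391)) = -22442/251 - 4624/(-316/187 + 420/391) = -22442/251 - 4624/(-2648/4301) = -22442/251 - 4624*(-4301/2648) = -22442/251 + 2485978/331 = 616552176/83081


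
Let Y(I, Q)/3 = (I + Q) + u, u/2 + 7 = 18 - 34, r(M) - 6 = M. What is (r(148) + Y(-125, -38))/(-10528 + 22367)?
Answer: -473/11839 ≈ -0.039953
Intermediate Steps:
r(M) = 6 + M
u = -46 (u = -14 + 2*(18 - 34) = -14 + 2*(-16) = -14 - 32 = -46)
Y(I, Q) = -138 + 3*I + 3*Q (Y(I, Q) = 3*((I + Q) - 46) = 3*(-46 + I + Q) = -138 + 3*I + 3*Q)
(r(148) + Y(-125, -38))/(-10528 + 22367) = ((6 + 148) + (-138 + 3*(-125) + 3*(-38)))/(-10528 + 22367) = (154 + (-138 - 375 - 114))/11839 = (154 - 627)*(1/11839) = -473*1/11839 = -473/11839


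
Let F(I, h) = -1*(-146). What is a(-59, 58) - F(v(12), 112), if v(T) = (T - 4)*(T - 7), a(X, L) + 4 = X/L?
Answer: -8759/58 ≈ -151.02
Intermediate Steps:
a(X, L) = -4 + X/L
v(T) = (-7 + T)*(-4 + T) (v(T) = (-4 + T)*(-7 + T) = (-7 + T)*(-4 + T))
F(I, h) = 146
a(-59, 58) - F(v(12), 112) = (-4 - 59/58) - 1*146 = (-4 - 59*1/58) - 146 = (-4 - 59/58) - 146 = -291/58 - 146 = -8759/58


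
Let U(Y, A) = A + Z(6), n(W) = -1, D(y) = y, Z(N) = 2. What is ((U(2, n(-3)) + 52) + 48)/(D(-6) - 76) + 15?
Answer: 1129/82 ≈ 13.768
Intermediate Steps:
U(Y, A) = 2 + A (U(Y, A) = A + 2 = 2 + A)
((U(2, n(-3)) + 52) + 48)/(D(-6) - 76) + 15 = (((2 - 1) + 52) + 48)/(-6 - 76) + 15 = ((1 + 52) + 48)/(-82) + 15 = (53 + 48)*(-1/82) + 15 = 101*(-1/82) + 15 = -101/82 + 15 = 1129/82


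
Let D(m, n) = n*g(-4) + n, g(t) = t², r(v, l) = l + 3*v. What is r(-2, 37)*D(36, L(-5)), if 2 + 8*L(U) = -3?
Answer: -2635/8 ≈ -329.38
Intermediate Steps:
L(U) = -5/8 (L(U) = -¼ + (⅛)*(-3) = -¼ - 3/8 = -5/8)
D(m, n) = 17*n (D(m, n) = n*(-4)² + n = n*16 + n = 16*n + n = 17*n)
r(-2, 37)*D(36, L(-5)) = (37 + 3*(-2))*(17*(-5/8)) = (37 - 6)*(-85/8) = 31*(-85/8) = -2635/8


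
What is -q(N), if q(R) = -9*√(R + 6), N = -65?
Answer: 9*I*√59 ≈ 69.13*I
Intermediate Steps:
q(R) = -9*√(6 + R)
-q(N) = -(-9)*√(6 - 65) = -(-9)*√(-59) = -(-9)*I*√59 = 9*I*√59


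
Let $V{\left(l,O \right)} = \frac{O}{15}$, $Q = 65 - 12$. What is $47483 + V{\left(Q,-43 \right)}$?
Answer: $\frac{712202}{15} \approx 47480.0$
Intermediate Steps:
$Q = 53$
$V{\left(l,O \right)} = \frac{O}{15}$ ($V{\left(l,O \right)} = O \frac{1}{15} = \frac{O}{15}$)
$47483 + V{\left(Q,-43 \right)} = 47483 + \frac{1}{15} \left(-43\right) = 47483 - \frac{43}{15} = \frac{712202}{15}$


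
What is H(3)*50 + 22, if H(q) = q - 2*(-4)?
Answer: 572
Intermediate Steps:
H(q) = 8 + q (H(q) = q + 8 = 8 + q)
H(3)*50 + 22 = (8 + 3)*50 + 22 = 11*50 + 22 = 550 + 22 = 572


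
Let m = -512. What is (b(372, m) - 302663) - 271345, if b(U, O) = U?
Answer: -573636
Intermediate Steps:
(b(372, m) - 302663) - 271345 = (372 - 302663) - 271345 = -302291 - 271345 = -573636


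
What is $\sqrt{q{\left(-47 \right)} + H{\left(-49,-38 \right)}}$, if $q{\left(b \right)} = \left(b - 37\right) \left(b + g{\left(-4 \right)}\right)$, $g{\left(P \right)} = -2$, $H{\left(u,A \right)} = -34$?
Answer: $\sqrt{4082} \approx 63.891$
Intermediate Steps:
$q{\left(b \right)} = \left(-37 + b\right) \left(-2 + b\right)$ ($q{\left(b \right)} = \left(b - 37\right) \left(b - 2\right) = \left(-37 + b\right) \left(-2 + b\right)$)
$\sqrt{q{\left(-47 \right)} + H{\left(-49,-38 \right)}} = \sqrt{\left(74 + \left(-47\right)^{2} - -1833\right) - 34} = \sqrt{\left(74 + 2209 + 1833\right) - 34} = \sqrt{4116 - 34} = \sqrt{4082}$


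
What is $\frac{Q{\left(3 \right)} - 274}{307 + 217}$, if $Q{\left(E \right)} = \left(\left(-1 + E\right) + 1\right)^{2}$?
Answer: $- \frac{265}{524} \approx -0.50572$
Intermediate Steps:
$Q{\left(E \right)} = E^{2}$
$\frac{Q{\left(3 \right)} - 274}{307 + 217} = \frac{3^{2} - 274}{307 + 217} = \frac{9 - 274}{524} = \left(-265\right) \frac{1}{524} = - \frac{265}{524}$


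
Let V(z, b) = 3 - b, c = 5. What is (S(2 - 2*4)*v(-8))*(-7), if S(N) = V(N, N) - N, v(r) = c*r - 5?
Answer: 4725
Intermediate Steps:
v(r) = -5 + 5*r (v(r) = 5*r - 5 = -5 + 5*r)
S(N) = 3 - 2*N (S(N) = (3 - N) - N = 3 - 2*N)
(S(2 - 2*4)*v(-8))*(-7) = ((3 - 2*(2 - 2*4))*(-5 + 5*(-8)))*(-7) = ((3 - 2*(2 - 8))*(-5 - 40))*(-7) = ((3 - 2*(-6))*(-45))*(-7) = ((3 + 12)*(-45))*(-7) = (15*(-45))*(-7) = -675*(-7) = 4725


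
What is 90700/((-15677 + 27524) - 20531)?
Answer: -22675/2171 ≈ -10.444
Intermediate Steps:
90700/((-15677 + 27524) - 20531) = 90700/(11847 - 20531) = 90700/(-8684) = 90700*(-1/8684) = -22675/2171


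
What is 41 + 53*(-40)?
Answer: -2079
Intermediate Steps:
41 + 53*(-40) = 41 - 2120 = -2079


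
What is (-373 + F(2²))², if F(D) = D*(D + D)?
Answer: 116281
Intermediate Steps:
F(D) = 2*D² (F(D) = D*(2*D) = 2*D²)
(-373 + F(2²))² = (-373 + 2*(2²)²)² = (-373 + 2*4²)² = (-373 + 2*16)² = (-373 + 32)² = (-341)² = 116281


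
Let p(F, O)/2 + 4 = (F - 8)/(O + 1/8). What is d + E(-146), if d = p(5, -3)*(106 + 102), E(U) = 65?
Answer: -26793/23 ≈ -1164.9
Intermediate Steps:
p(F, O) = -8 + 2*(-8 + F)/(⅛ + O) (p(F, O) = -8 + 2*((F - 8)/(O + 1/8)) = -8 + 2*((-8 + F)/(O + ⅛)) = -8 + 2*((-8 + F)/(⅛ + O)) = -8 + 2*(-8 + F)/(⅛ + O))
d = -28288/23 (d = (8*(-17 - 8*(-3) + 2*5)/(1 + 8*(-3)))*(106 + 102) = (8*(-17 + 24 + 10)/(1 - 24))*208 = (8*17/(-23))*208 = (8*(-1/23)*17)*208 = -136/23*208 = -28288/23 ≈ -1229.9)
d + E(-146) = -28288/23 + 65 = -26793/23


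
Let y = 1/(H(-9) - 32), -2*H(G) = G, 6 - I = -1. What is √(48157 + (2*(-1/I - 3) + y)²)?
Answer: √7143995681/385 ≈ 219.54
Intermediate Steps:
I = 7 (I = 6 - 1*(-1) = 6 + 1 = 7)
H(G) = -G/2
y = -2/55 (y = 1/(-½*(-9) - 32) = 1/(9/2 - 32) = 1/(-55/2) = -2/55 ≈ -0.036364)
√(48157 + (2*(-1/I - 3) + y)²) = √(48157 + (2*(-1/7 - 3) - 2/55)²) = √(48157 + (2*(-1*⅐ - 3) - 2/55)²) = √(48157 + (2*(-⅐ - 3) - 2/55)²) = √(48157 + (2*(-22/7) - 2/55)²) = √(48157 + (-44/7 - 2/55)²) = √(48157 + (-2434/385)²) = √(48157 + 5924356/148225) = √(7143995681/148225) = √7143995681/385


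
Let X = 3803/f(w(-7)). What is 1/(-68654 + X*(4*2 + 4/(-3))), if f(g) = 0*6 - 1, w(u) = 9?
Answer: -3/282022 ≈ -1.0637e-5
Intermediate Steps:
f(g) = -1 (f(g) = 0 - 1 = -1)
X = -3803 (X = 3803/(-1) = 3803*(-1) = -3803)
1/(-68654 + X*(4*2 + 4/(-3))) = 1/(-68654 - 3803*(4*2 + 4/(-3))) = 1/(-68654 - 3803*(8 + 4*(-1/3))) = 1/(-68654 - 3803*(8 - 4/3)) = 1/(-68654 - 3803*20/3) = 1/(-68654 - 76060/3) = 1/(-282022/3) = -3/282022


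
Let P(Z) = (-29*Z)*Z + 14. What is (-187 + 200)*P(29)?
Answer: -316875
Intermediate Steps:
P(Z) = 14 - 29*Z**2 (P(Z) = -29*Z**2 + 14 = 14 - 29*Z**2)
(-187 + 200)*P(29) = (-187 + 200)*(14 - 29*29**2) = 13*(14 - 29*841) = 13*(14 - 24389) = 13*(-24375) = -316875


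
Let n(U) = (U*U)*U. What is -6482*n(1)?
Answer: -6482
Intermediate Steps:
n(U) = U**3 (n(U) = U**2*U = U**3)
-6482*n(1) = -6482*1**3 = -6482*1 = -6482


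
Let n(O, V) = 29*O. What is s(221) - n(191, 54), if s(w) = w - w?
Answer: -5539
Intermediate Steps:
s(w) = 0
s(221) - n(191, 54) = 0 - 29*191 = 0 - 1*5539 = 0 - 5539 = -5539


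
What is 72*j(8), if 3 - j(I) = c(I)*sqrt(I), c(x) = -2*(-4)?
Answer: 216 - 1152*sqrt(2) ≈ -1413.2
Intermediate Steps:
c(x) = 8
j(I) = 3 - 8*sqrt(I)
72*j(8) = 72*(3 - 16*sqrt(2)) = 216 - 1152*sqrt(2)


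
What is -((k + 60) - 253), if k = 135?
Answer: 58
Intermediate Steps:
-((k + 60) - 253) = -((135 + 60) - 253) = -(195 - 253) = -1*(-58) = 58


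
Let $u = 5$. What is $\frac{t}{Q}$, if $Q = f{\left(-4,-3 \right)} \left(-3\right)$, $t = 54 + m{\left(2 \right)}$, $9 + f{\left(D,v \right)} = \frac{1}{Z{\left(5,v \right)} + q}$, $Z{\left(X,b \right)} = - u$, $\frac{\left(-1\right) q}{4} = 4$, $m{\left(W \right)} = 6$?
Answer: $\frac{42}{19} \approx 2.2105$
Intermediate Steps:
$q = -16$ ($q = \left(-4\right) 4 = -16$)
$Z{\left(X,b \right)} = -5$ ($Z{\left(X,b \right)} = \left(-1\right) 5 = -5$)
$f{\left(D,v \right)} = - \frac{190}{21}$ ($f{\left(D,v \right)} = -9 + \frac{1}{-5 - 16} = -9 + \frac{1}{-21} = -9 - \frac{1}{21} = - \frac{190}{21}$)
$t = 60$ ($t = 54 + 6 = 60$)
$Q = \frac{190}{7}$ ($Q = \left(- \frac{190}{21}\right) \left(-3\right) = \frac{190}{7} \approx 27.143$)
$\frac{t}{Q} = \frac{60}{\frac{190}{7}} = 60 \cdot \frac{7}{190} = \frac{42}{19}$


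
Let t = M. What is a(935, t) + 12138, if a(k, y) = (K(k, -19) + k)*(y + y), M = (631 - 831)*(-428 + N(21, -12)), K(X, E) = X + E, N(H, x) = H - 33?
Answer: 325788138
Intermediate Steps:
N(H, x) = -33 + H
K(X, E) = E + X
M = 88000 (M = (631 - 831)*(-428 + (-33 + 21)) = -200*(-428 - 12) = -200*(-440) = 88000)
t = 88000
a(k, y) = 2*y*(-19 + 2*k) (a(k, y) = ((-19 + k) + k)*(y + y) = (-19 + 2*k)*(2*y) = 2*y*(-19 + 2*k))
a(935, t) + 12138 = 2*88000*(-19 + 2*935) + 12138 = 2*88000*(-19 + 1870) + 12138 = 2*88000*1851 + 12138 = 325776000 + 12138 = 325788138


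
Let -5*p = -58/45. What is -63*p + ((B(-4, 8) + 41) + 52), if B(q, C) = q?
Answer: 1819/25 ≈ 72.760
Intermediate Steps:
p = 58/225 (p = -(-58)/(5*45) = -1/5*(-58/45) = 58/225 ≈ 0.25778)
-63*p + ((B(-4, 8) + 41) + 52) = -63*58/225 + ((-4 + 41) + 52) = -406/25 + (37 + 52) = -406/25 + 89 = 1819/25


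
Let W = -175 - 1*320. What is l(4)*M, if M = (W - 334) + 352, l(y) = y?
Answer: -1908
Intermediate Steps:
W = -495 (W = -175 - 320 = -495)
M = -477 (M = (-495 - 334) + 352 = -829 + 352 = -477)
l(4)*M = 4*(-477) = -1908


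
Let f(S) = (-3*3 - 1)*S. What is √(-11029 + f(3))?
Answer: I*√11059 ≈ 105.16*I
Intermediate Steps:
f(S) = -10*S (f(S) = (-9 - 1)*S = -10*S)
√(-11029 + f(3)) = √(-11029 - 10*3) = √(-11029 - 30) = √(-11059) = I*√11059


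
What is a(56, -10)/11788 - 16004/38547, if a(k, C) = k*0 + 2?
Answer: -94289029/227196018 ≈ -0.41501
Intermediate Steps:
a(k, C) = 2 (a(k, C) = 0 + 2 = 2)
a(56, -10)/11788 - 16004/38547 = 2/11788 - 16004/38547 = 2*(1/11788) - 16004*1/38547 = 1/5894 - 16004/38547 = -94289029/227196018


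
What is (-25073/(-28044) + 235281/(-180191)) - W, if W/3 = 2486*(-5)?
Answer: 188434596813739/5053276404 ≈ 37290.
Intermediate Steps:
W = -37290 (W = 3*(2486*(-5)) = 3*(-12430) = -37290)
(-25073/(-28044) + 235281/(-180191)) - W = (-25073/(-28044) + 235281/(-180191)) - 1*(-37290) = (-25073*(-1/28044) + 235281*(-1/180191)) + 37290 = (25073/28044 - 235281/180191) + 37290 = -2080291421/5053276404 + 37290 = 188434596813739/5053276404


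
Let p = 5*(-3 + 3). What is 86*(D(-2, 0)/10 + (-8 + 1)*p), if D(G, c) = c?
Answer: 0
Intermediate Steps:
p = 0 (p = 5*0 = 0)
86*(D(-2, 0)/10 + (-8 + 1)*p) = 86*(0/10 + (-8 + 1)*0) = 86*(0*(1/10) - 7*0) = 86*(0 + 0) = 86*0 = 0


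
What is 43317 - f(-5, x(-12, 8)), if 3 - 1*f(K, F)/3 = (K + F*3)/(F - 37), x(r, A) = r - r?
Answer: 1602411/37 ≈ 43308.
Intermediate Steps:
x(r, A) = 0
f(K, F) = 9 - 3*(K + 3*F)/(-37 + F) (f(K, F) = 9 - 3*(K + F*3)/(F - 37) = 9 - 3*(K + 3*F)/(-37 + F))
43317 - f(-5, x(-12, 8)) = 43317 - 3*(-111 - 1*(-5))/(-37 + 0) = 43317 - 3*(-111 + 5)/(-37) = 43317 - 3*(-1)*(-106)/37 = 43317 - 1*318/37 = 43317 - 318/37 = 1602411/37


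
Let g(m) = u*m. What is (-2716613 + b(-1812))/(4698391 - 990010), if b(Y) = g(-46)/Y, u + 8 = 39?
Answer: -2461250665/3359793186 ≈ -0.73256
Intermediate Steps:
u = 31 (u = -8 + 39 = 31)
g(m) = 31*m
b(Y) = -1426/Y (b(Y) = (31*(-46))/Y = -1426/Y)
(-2716613 + b(-1812))/(4698391 - 990010) = (-2716613 - 1426/(-1812))/(4698391 - 990010) = (-2716613 - 1426*(-1/1812))/3708381 = (-2716613 + 713/906)*(1/3708381) = -2461250665/906*1/3708381 = -2461250665/3359793186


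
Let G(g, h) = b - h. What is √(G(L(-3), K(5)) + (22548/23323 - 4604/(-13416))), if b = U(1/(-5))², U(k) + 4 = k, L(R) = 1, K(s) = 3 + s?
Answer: √1675123461503254074/391126710 ≈ 3.3091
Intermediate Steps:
U(k) = -4 + k
b = 441/25 (b = (-4 + 1/(-5))² = (-4 - ⅕)² = (-21/5)² = 441/25 ≈ 17.640)
G(g, h) = 441/25 - h
√(G(L(-3), K(5)) + (22548/23323 - 4604/(-13416))) = √((441/25 - (3 + 5)) + (22548/23323 - 4604/(-13416))) = √((441/25 - 1*8) + (22548*(1/23323) - 4604*(-1/13416))) = √((441/25 - 8) + (22548/23323 + 1151/3354)) = √(241/25 + 102470765/78225342) = √(21414076547/1955633550) = √1675123461503254074/391126710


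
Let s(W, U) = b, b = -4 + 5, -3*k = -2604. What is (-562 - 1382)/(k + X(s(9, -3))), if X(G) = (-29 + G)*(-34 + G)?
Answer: -243/224 ≈ -1.0848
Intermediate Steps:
k = 868 (k = -1/3*(-2604) = 868)
b = 1
s(W, U) = 1
X(G) = (-34 + G)*(-29 + G)
(-562 - 1382)/(k + X(s(9, -3))) = (-562 - 1382)/(868 + (986 + 1**2 - 63*1)) = -1944/(868 + (986 + 1 - 63)) = -1944/(868 + 924) = -1944/1792 = -1944*1/1792 = -243/224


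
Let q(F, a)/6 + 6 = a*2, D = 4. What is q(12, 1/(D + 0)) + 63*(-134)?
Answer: -8475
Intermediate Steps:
q(F, a) = -36 + 12*a (q(F, a) = -36 + 6*(a*2) = -36 + 6*(2*a) = -36 + 12*a)
q(12, 1/(D + 0)) + 63*(-134) = (-36 + 12/(4 + 0)) + 63*(-134) = (-36 + 12/4) - 8442 = (-36 + 12*(¼)) - 8442 = (-36 + 3) - 8442 = -33 - 8442 = -8475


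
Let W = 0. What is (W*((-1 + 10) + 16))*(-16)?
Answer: 0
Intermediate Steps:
(W*((-1 + 10) + 16))*(-16) = (0*((-1 + 10) + 16))*(-16) = (0*(9 + 16))*(-16) = (0*25)*(-16) = 0*(-16) = 0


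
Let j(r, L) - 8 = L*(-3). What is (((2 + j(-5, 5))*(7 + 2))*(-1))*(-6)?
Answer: -270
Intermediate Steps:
j(r, L) = 8 - 3*L (j(r, L) = 8 + L*(-3) = 8 - 3*L)
(((2 + j(-5, 5))*(7 + 2))*(-1))*(-6) = (((2 + (8 - 3*5))*(7 + 2))*(-1))*(-6) = (((2 + (8 - 15))*9)*(-1))*(-6) = (((2 - 7)*9)*(-1))*(-6) = (-5*9*(-1))*(-6) = -45*(-1)*(-6) = 45*(-6) = -270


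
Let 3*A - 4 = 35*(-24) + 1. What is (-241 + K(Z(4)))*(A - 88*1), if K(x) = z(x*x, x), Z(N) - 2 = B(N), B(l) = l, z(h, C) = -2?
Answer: 89019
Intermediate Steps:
Z(N) = 2 + N
K(x) = -2
A = -835/3 (A = 4/3 + (35*(-24) + 1)/3 = 4/3 + (-840 + 1)/3 = 4/3 + (1/3)*(-839) = 4/3 - 839/3 = -835/3 ≈ -278.33)
(-241 + K(Z(4)))*(A - 88*1) = (-241 - 2)*(-835/3 - 88*1) = -243*(-835/3 - 88) = -243*(-1099/3) = 89019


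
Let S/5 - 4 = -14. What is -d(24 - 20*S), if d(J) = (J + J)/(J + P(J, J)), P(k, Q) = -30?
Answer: -1024/497 ≈ -2.0604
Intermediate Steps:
S = -50 (S = 20 + 5*(-14) = 20 - 70 = -50)
d(J) = 2*J/(-30 + J) (d(J) = (J + J)/(J - 30) = (2*J)/(-30 + J) = 2*J/(-30 + J))
-d(24 - 20*S) = -2*(24 - 20*(-50))/(-30 + (24 - 20*(-50))) = -2*(24 + 1000)/(-30 + (24 + 1000)) = -2*1024/(-30 + 1024) = -2*1024/994 = -1*1024/497 = -1024/497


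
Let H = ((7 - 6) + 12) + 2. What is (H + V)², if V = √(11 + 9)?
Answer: 245 + 60*√5 ≈ 379.16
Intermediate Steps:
H = 15 (H = (1 + 12) + 2 = 13 + 2 = 15)
V = 2*√5 (V = √20 = 2*√5 ≈ 4.4721)
(H + V)² = (15 + 2*√5)²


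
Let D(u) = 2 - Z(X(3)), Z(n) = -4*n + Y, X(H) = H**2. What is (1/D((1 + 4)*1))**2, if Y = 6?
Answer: 1/1024 ≈ 0.00097656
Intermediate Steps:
Z(n) = 6 - 4*n (Z(n) = -4*n + 6 = 6 - 4*n)
D(u) = 32 (D(u) = 2 - (6 - 4*3**2) = 2 - (6 - 4*9) = 2 - (6 - 36) = 2 - 1*(-30) = 2 + 30 = 32)
(1/D((1 + 4)*1))**2 = (1/32)**2 = 1/1024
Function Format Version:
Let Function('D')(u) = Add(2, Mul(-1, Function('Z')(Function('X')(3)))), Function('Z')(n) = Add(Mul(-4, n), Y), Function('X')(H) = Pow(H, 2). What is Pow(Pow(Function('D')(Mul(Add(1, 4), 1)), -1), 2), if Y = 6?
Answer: Rational(1, 1024) ≈ 0.00097656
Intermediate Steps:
Function('Z')(n) = Add(6, Mul(-4, n)) (Function('Z')(n) = Add(Mul(-4, n), 6) = Add(6, Mul(-4, n)))
Function('D')(u) = 32 (Function('D')(u) = Add(2, Mul(-1, Add(6, Mul(-4, Pow(3, 2))))) = Add(2, Mul(-1, Add(6, Mul(-4, 9)))) = Add(2, Mul(-1, Add(6, -36))) = Add(2, Mul(-1, -30)) = Add(2, 30) = 32)
Pow(Pow(Function('D')(Mul(Add(1, 4), 1)), -1), 2) = Pow(Pow(32, -1), 2) = Pow(Rational(1, 32), 2) = Rational(1, 1024)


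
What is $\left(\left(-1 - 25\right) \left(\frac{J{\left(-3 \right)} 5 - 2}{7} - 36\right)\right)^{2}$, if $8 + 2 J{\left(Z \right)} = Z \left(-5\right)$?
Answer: $\frac{37810201}{49} \approx 7.7164 \cdot 10^{5}$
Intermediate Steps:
$J{\left(Z \right)} = -4 - \frac{5 Z}{2}$ ($J{\left(Z \right)} = -4 + \frac{Z \left(-5\right)}{2} = -4 + \frac{\left(-5\right) Z}{2} = -4 - \frac{5 Z}{2}$)
$\left(\left(-1 - 25\right) \left(\frac{J{\left(-3 \right)} 5 - 2}{7} - 36\right)\right)^{2} = \left(\left(-1 - 25\right) \left(\frac{\left(-4 - - \frac{15}{2}\right) 5 - 2}{7} - 36\right)\right)^{2} = \left(- 26 \left(\left(\left(-4 + \frac{15}{2}\right) 5 - 2\right) \frac{1}{7} - 36\right)\right)^{2} = \left(- 26 \left(\left(\frac{7}{2} \cdot 5 - 2\right) \frac{1}{7} - 36\right)\right)^{2} = \left(- 26 \left(\left(\frac{35}{2} - 2\right) \frac{1}{7} - 36\right)\right)^{2} = \left(- 26 \left(\frac{31}{2} \cdot \frac{1}{7} - 36\right)\right)^{2} = \left(- 26 \left(\frac{31}{14} - 36\right)\right)^{2} = \left(\left(-26\right) \left(- \frac{473}{14}\right)\right)^{2} = \left(\frac{6149}{7}\right)^{2} = \frac{37810201}{49}$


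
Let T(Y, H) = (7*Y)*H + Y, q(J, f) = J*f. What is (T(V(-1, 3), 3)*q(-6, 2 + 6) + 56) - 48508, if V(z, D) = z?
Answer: -47396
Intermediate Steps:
T(Y, H) = Y + 7*H*Y (T(Y, H) = 7*H*Y + Y = Y + 7*H*Y)
(T(V(-1, 3), 3)*q(-6, 2 + 6) + 56) - 48508 = ((-(1 + 7*3))*(-6*(2 + 6)) + 56) - 48508 = ((-(1 + 21))*(-6*8) + 56) - 48508 = (-1*22*(-48) + 56) - 48508 = (-22*(-48) + 56) - 48508 = (1056 + 56) - 48508 = 1112 - 48508 = -47396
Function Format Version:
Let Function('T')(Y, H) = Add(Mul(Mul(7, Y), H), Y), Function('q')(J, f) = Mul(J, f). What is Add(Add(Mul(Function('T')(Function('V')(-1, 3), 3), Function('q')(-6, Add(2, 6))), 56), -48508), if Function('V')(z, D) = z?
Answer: -47396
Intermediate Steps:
Function('T')(Y, H) = Add(Y, Mul(7, H, Y)) (Function('T')(Y, H) = Add(Mul(7, H, Y), Y) = Add(Y, Mul(7, H, Y)))
Add(Add(Mul(Function('T')(Function('V')(-1, 3), 3), Function('q')(-6, Add(2, 6))), 56), -48508) = Add(Add(Mul(Mul(-1, Add(1, Mul(7, 3))), Mul(-6, Add(2, 6))), 56), -48508) = Add(Add(Mul(Mul(-1, Add(1, 21)), Mul(-6, 8)), 56), -48508) = Add(Add(Mul(Mul(-1, 22), -48), 56), -48508) = Add(Add(Mul(-22, -48), 56), -48508) = Add(Add(1056, 56), -48508) = Add(1112, -48508) = -47396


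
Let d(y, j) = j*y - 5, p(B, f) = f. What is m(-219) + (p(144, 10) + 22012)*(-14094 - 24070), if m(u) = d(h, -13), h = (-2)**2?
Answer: -840447665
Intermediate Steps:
h = 4
d(y, j) = -5 + j*y
m(u) = -57 (m(u) = -5 - 13*4 = -5 - 52 = -57)
m(-219) + (p(144, 10) + 22012)*(-14094 - 24070) = -57 + (10 + 22012)*(-14094 - 24070) = -57 + 22022*(-38164) = -57 - 840447608 = -840447665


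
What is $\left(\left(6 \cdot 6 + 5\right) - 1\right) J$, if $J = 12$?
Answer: $480$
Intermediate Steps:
$\left(\left(6 \cdot 6 + 5\right) - 1\right) J = \left(\left(6 \cdot 6 + 5\right) - 1\right) 12 = \left(\left(36 + 5\right) - 1\right) 12 = \left(41 - 1\right) 12 = 40 \cdot 12 = 480$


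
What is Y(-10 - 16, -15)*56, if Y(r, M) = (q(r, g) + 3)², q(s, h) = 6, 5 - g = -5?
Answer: 4536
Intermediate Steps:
g = 10 (g = 5 - 1*(-5) = 5 + 5 = 10)
Y(r, M) = 81 (Y(r, M) = (6 + 3)² = 9² = 81)
Y(-10 - 16, -15)*56 = 81*56 = 4536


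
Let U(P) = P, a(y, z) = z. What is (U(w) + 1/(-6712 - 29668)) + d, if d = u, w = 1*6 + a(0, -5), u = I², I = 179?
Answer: 1165687959/36380 ≈ 32042.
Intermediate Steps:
u = 32041 (u = 179² = 32041)
w = 1 (w = 1*6 - 5 = 6 - 5 = 1)
d = 32041
(U(w) + 1/(-6712 - 29668)) + d = (1 + 1/(-6712 - 29668)) + 32041 = (1 + 1/(-36380)) + 32041 = (1 - 1/36380) + 32041 = 36379/36380 + 32041 = 1165687959/36380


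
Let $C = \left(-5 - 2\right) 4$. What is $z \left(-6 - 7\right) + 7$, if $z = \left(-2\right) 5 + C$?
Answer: $501$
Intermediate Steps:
$C = -28$ ($C = \left(-7\right) 4 = -28$)
$z = -38$ ($z = \left(-2\right) 5 - 28 = -10 - 28 = -38$)
$z \left(-6 - 7\right) + 7 = - 38 \left(-6 - 7\right) + 7 = \left(-38\right) \left(-13\right) + 7 = 494 + 7 = 501$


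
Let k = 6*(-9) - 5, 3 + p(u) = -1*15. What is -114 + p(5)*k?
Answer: 948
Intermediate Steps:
p(u) = -18 (p(u) = -3 - 1*15 = -3 - 15 = -18)
k = -59 (k = -54 - 5 = -59)
-114 + p(5)*k = -114 - 18*(-59) = -114 + 1062 = 948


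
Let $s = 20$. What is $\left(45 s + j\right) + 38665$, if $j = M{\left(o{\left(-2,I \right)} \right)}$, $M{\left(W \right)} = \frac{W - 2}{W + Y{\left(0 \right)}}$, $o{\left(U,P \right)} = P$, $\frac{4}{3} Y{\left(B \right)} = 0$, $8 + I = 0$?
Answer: $\frac{158265}{4} \approx 39566.0$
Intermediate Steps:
$I = -8$ ($I = -8 + 0 = -8$)
$Y{\left(B \right)} = 0$ ($Y{\left(B \right)} = \frac{3}{4} \cdot 0 = 0$)
$M{\left(W \right)} = \frac{-2 + W}{W}$ ($M{\left(W \right)} = \frac{W - 2}{W + 0} = \frac{-2 + W}{W}$)
$j = \frac{5}{4}$ ($j = \frac{-2 - 8}{-8} = \left(- \frac{1}{8}\right) \left(-10\right) = \frac{5}{4} \approx 1.25$)
$\left(45 s + j\right) + 38665 = \left(45 \cdot 20 + \frac{5}{4}\right) + 38665 = \left(900 + \frac{5}{4}\right) + 38665 = \frac{3605}{4} + 38665 = \frac{158265}{4}$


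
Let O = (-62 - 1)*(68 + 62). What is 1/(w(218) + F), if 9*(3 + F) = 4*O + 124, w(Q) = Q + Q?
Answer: -9/28739 ≈ -0.00031316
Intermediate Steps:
O = -8190 (O = -63*130 = -8190)
w(Q) = 2*Q
F = -32663/9 (F = -3 + (4*(-8190) + 124)/9 = -3 + (-32760 + 124)/9 = -3 + (1/9)*(-32636) = -3 - 32636/9 = -32663/9 ≈ -3629.2)
1/(w(218) + F) = 1/(2*218 - 32663/9) = 1/(436 - 32663/9) = 1/(-28739/9) = -9/28739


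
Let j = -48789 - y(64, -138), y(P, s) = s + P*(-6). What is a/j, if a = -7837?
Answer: 7837/48267 ≈ 0.16237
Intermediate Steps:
y(P, s) = s - 6*P
j = -48267 (j = -48789 - (-138 - 6*64) = -48789 - (-138 - 384) = -48789 - 1*(-522) = -48789 + 522 = -48267)
a/j = -7837/(-48267) = -7837*(-1/48267) = 7837/48267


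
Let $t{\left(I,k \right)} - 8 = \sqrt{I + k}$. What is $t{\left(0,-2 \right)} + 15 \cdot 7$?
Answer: $113 + i \sqrt{2} \approx 113.0 + 1.4142 i$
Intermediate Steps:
$t{\left(I,k \right)} = 8 + \sqrt{I + k}$
$t{\left(0,-2 \right)} + 15 \cdot 7 = \left(8 + \sqrt{0 - 2}\right) + 15 \cdot 7 = \left(8 + \sqrt{-2}\right) + 105 = \left(8 + i \sqrt{2}\right) + 105 = 113 + i \sqrt{2}$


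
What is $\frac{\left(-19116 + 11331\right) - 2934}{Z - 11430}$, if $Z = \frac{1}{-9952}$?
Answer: $\frac{106675488}{113751361} \approx 0.9378$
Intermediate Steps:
$Z = - \frac{1}{9952} \approx -0.00010048$
$\frac{\left(-19116 + 11331\right) - 2934}{Z - 11430} = \frac{\left(-19116 + 11331\right) - 2934}{- \frac{1}{9952} - 11430} = \frac{-7785 - 2934}{- \frac{113751361}{9952}} = \left(-10719\right) \left(- \frac{9952}{113751361}\right) = \frac{106675488}{113751361}$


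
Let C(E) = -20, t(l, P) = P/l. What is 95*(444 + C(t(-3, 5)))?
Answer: 40280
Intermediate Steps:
95*(444 + C(t(-3, 5))) = 95*(444 - 20) = 95*424 = 40280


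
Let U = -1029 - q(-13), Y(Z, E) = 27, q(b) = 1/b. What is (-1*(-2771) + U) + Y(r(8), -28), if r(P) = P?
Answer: 22998/13 ≈ 1769.1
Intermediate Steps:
U = -13376/13 (U = -1029 - 1/(-13) = -1029 - 1*(-1/13) = -1029 + 1/13 = -13376/13 ≈ -1028.9)
(-1*(-2771) + U) + Y(r(8), -28) = (-1*(-2771) - 13376/13) + 27 = (2771 - 13376/13) + 27 = 22647/13 + 27 = 22998/13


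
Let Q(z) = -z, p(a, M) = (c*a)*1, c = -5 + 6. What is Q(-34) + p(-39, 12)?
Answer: -5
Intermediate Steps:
c = 1
p(a, M) = a (p(a, M) = (1*a)*1 = a*1 = a)
Q(-34) + p(-39, 12) = -1*(-34) - 39 = 34 - 39 = -5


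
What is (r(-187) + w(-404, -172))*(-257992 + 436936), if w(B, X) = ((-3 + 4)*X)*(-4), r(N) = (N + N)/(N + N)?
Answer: 123292416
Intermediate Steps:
r(N) = 1 (r(N) = (2*N)/((2*N)) = (2*N)*(1/(2*N)) = 1)
w(B, X) = -4*X (w(B, X) = (1*X)*(-4) = X*(-4) = -4*X)
(r(-187) + w(-404, -172))*(-257992 + 436936) = (1 - 4*(-172))*(-257992 + 436936) = (1 + 688)*178944 = 689*178944 = 123292416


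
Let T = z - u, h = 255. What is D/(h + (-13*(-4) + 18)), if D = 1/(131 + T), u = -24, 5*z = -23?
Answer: 1/48880 ≈ 2.0458e-5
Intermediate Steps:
z = -23/5 (z = (1/5)*(-23) = -23/5 ≈ -4.6000)
T = 97/5 (T = -23/5 - 1*(-24) = -23/5 + 24 = 97/5 ≈ 19.400)
D = 5/752 (D = 1/(131 + 97/5) = 1/(752/5) = 5/752 ≈ 0.0066489)
D/(h + (-13*(-4) + 18)) = (5/752)/(255 + (-13*(-4) + 18)) = (5/752)/(255 + (52 + 18)) = (5/752)/(255 + 70) = (5/752)/325 = (1/325)*(5/752) = 1/48880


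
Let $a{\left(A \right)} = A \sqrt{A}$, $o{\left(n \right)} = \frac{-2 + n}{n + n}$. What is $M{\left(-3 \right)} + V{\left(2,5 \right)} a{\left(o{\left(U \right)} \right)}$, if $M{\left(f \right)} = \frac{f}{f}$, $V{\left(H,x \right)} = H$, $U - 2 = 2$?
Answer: $\frac{5}{4} \approx 1.25$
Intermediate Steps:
$U = 4$ ($U = 2 + 2 = 4$)
$M{\left(f \right)} = 1$
$o{\left(n \right)} = \frac{-2 + n}{2 n}$
$a{\left(A \right)} = A^{\frac{3}{2}}$
$M{\left(-3 \right)} + V{\left(2,5 \right)} a{\left(o{\left(U \right)} \right)} = 1 + 2 \left(\frac{-2 + 4}{2 \cdot 4}\right)^{\frac{3}{2}} = 1 + 2 \left(\frac{1}{2} \cdot \frac{1}{4} \cdot 2\right)^{\frac{3}{2}} = 1 + \frac{2}{8} = 1 + 2 \cdot \frac{1}{8} = 1 + \frac{1}{4} = \frac{5}{4}$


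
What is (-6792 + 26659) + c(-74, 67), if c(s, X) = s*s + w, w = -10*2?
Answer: 25323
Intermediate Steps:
w = -20
c(s, X) = -20 + s² (c(s, X) = s*s - 20 = s² - 20 = -20 + s²)
(-6792 + 26659) + c(-74, 67) = (-6792 + 26659) + (-20 + (-74)²) = 19867 + (-20 + 5476) = 19867 + 5456 = 25323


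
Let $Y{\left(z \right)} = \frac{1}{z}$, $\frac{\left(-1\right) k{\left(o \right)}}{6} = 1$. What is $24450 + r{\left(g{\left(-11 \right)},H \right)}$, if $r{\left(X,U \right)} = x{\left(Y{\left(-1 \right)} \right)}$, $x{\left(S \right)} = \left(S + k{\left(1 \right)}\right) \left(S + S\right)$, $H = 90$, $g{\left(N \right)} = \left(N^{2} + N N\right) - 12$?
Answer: $24464$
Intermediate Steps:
$k{\left(o \right)} = -6$ ($k{\left(o \right)} = \left(-6\right) 1 = -6$)
$g{\left(N \right)} = -12 + 2 N^{2}$ ($g{\left(N \right)} = \left(N^{2} + N^{2}\right) - 12 = 2 N^{2} - 12 = -12 + 2 N^{2}$)
$x{\left(S \right)} = 2 S \left(-6 + S\right)$ ($x{\left(S \right)} = \left(S - 6\right) \left(S + S\right) = \left(-6 + S\right) 2 S = 2 S \left(-6 + S\right)$)
$r{\left(X,U \right)} = 14$ ($r{\left(X,U \right)} = \frac{2 \left(-6 + \frac{1}{-1}\right)}{-1} = 2 \left(-1\right) \left(-6 - 1\right) = 2 \left(-1\right) \left(-7\right) = 14$)
$24450 + r{\left(g{\left(-11 \right)},H \right)} = 24450 + 14 = 24464$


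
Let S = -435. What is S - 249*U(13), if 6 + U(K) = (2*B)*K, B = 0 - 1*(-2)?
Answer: -11889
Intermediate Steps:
B = 2 (B = 0 + 2 = 2)
U(K) = -6 + 4*K (U(K) = -6 + (2*2)*K = -6 + 4*K)
S - 249*U(13) = -435 - 249*(-6 + 4*13) = -435 - 249*(-6 + 52) = -435 - 249*46 = -435 - 11454 = -11889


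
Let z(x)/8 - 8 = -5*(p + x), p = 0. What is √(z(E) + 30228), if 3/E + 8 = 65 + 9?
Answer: 2*√916278/11 ≈ 174.04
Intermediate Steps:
E = 1/22 (E = 3/(-8 + (65 + 9)) = 3/(-8 + 74) = 3/66 = 3*(1/66) = 1/22 ≈ 0.045455)
z(x) = 64 - 40*x (z(x) = 64 + 8*(-5*(0 + x)) = 64 + 8*(-5*x) = 64 - 40*x)
√(z(E) + 30228) = √((64 - 40*1/22) + 30228) = √((64 - 20/11) + 30228) = √(684/11 + 30228) = √(333192/11) = 2*√916278/11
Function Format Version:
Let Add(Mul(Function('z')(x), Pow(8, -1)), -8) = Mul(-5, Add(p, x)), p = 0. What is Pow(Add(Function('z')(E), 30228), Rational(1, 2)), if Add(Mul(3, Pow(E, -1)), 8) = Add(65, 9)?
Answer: Mul(Rational(2, 11), Pow(916278, Rational(1, 2))) ≈ 174.04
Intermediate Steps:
E = Rational(1, 22) (E = Mul(3, Pow(Add(-8, Add(65, 9)), -1)) = Mul(3, Pow(Add(-8, 74), -1)) = Mul(3, Pow(66, -1)) = Mul(3, Rational(1, 66)) = Rational(1, 22) ≈ 0.045455)
Function('z')(x) = Add(64, Mul(-40, x)) (Function('z')(x) = Add(64, Mul(8, Mul(-5, Add(0, x)))) = Add(64, Mul(8, Mul(-5, x))) = Add(64, Mul(-40, x)))
Pow(Add(Function('z')(E), 30228), Rational(1, 2)) = Pow(Add(Add(64, Mul(-40, Rational(1, 22))), 30228), Rational(1, 2)) = Pow(Add(Add(64, Rational(-20, 11)), 30228), Rational(1, 2)) = Pow(Add(Rational(684, 11), 30228), Rational(1, 2)) = Pow(Rational(333192, 11), Rational(1, 2)) = Mul(Rational(2, 11), Pow(916278, Rational(1, 2)))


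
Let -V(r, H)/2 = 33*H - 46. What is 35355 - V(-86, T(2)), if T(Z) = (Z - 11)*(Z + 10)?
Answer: 28135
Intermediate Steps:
T(Z) = (-11 + Z)*(10 + Z)
V(r, H) = 92 - 66*H (V(r, H) = -2*(33*H - 46) = -2*(-46 + 33*H) = 92 - 66*H)
35355 - V(-86, T(2)) = 35355 - (92 - 66*(-110 + 2**2 - 1*2)) = 35355 - (92 - 66*(-110 + 4 - 2)) = 35355 - (92 - 66*(-108)) = 35355 - (92 + 7128) = 35355 - 1*7220 = 35355 - 7220 = 28135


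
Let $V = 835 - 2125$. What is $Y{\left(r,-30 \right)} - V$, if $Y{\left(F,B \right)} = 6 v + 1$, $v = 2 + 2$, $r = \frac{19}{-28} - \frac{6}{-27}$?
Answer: $1315$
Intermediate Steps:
$r = - \frac{115}{252}$ ($r = 19 \left(- \frac{1}{28}\right) - - \frac{2}{9} = - \frac{19}{28} + \frac{2}{9} = - \frac{115}{252} \approx -0.45635$)
$v = 4$
$V = -1290$ ($V = 835 - 2125 = -1290$)
$Y{\left(F,B \right)} = 25$ ($Y{\left(F,B \right)} = 6 \cdot 4 + 1 = 24 + 1 = 25$)
$Y{\left(r,-30 \right)} - V = 25 - -1290 = 25 + 1290 = 1315$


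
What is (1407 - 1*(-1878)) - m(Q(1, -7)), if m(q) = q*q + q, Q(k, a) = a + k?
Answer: 3255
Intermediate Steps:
m(q) = q + q² (m(q) = q² + q = q + q²)
(1407 - 1*(-1878)) - m(Q(1, -7)) = (1407 - 1*(-1878)) - (-7 + 1)*(1 + (-7 + 1)) = (1407 + 1878) - (-6)*(1 - 6) = 3285 - (-6)*(-5) = 3285 - 1*30 = 3285 - 30 = 3255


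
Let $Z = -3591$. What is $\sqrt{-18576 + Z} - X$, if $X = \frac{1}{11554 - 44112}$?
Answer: $\frac{1}{32558} + 3 i \sqrt{2463} \approx 3.0714 \cdot 10^{-5} + 148.89 i$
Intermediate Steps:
$X = - \frac{1}{32558}$ ($X = \frac{1}{-32558} = - \frac{1}{32558} \approx -3.0714 \cdot 10^{-5}$)
$\sqrt{-18576 + Z} - X = \sqrt{-18576 - 3591} - - \frac{1}{32558} = \sqrt{-22167} + \frac{1}{32558} = 3 i \sqrt{2463} + \frac{1}{32558} = \frac{1}{32558} + 3 i \sqrt{2463}$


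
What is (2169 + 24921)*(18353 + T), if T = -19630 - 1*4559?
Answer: -158097240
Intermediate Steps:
T = -24189 (T = -19630 - 4559 = -24189)
(2169 + 24921)*(18353 + T) = (2169 + 24921)*(18353 - 24189) = 27090*(-5836) = -158097240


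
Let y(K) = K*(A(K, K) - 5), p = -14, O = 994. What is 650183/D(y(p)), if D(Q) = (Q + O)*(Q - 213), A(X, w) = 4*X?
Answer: 650183/1184568 ≈ 0.54888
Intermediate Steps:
y(K) = K*(-5 + 4*K) (y(K) = K*(4*K - 5) = K*(-5 + 4*K))
D(Q) = (-213 + Q)*(994 + Q) (D(Q) = (Q + 994)*(Q - 213) = (994 + Q)*(-213 + Q) = (-213 + Q)*(994 + Q))
650183/D(y(p)) = 650183/(-211722 + (-14*(-5 + 4*(-14)))**2 + 781*(-14*(-5 + 4*(-14)))) = 650183/(-211722 + (-14*(-5 - 56))**2 + 781*(-14*(-5 - 56))) = 650183/(-211722 + (-14*(-61))**2 + 781*(-14*(-61))) = 650183/(-211722 + 854**2 + 781*854) = 650183/(-211722 + 729316 + 666974) = 650183/1184568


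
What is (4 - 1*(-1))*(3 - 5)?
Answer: -10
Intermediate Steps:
(4 - 1*(-1))*(3 - 5) = (4 + 1)*(-2) = 5*(-2) = -10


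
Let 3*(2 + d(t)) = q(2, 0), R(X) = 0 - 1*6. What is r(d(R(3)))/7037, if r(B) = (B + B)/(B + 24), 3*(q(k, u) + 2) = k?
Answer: -22/682589 ≈ -3.2230e-5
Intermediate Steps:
q(k, u) = -2 + k/3
R(X) = -6 (R(X) = 0 - 6 = -6)
d(t) = -22/9 (d(t) = -2 + (-2 + (1/3)*2)/3 = -2 + (-2 + 2/3)/3 = -2 + (1/3)*(-4/3) = -2 - 4/9 = -22/9)
r(B) = 2*B/(24 + B) (r(B) = (2*B)/(24 + B) = 2*B/(24 + B))
r(d(R(3)))/7037 = (2*(-22/9)/(24 - 22/9))/7037 = (2*(-22/9)/(194/9))*(1/7037) = (2*(-22/9)*(9/194))*(1/7037) = -22/97*1/7037 = -22/682589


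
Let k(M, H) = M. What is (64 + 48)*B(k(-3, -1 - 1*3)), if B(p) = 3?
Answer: 336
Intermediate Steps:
(64 + 48)*B(k(-3, -1 - 1*3)) = (64 + 48)*3 = 112*3 = 336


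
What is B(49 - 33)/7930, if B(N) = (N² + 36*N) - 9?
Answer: 823/7930 ≈ 0.10378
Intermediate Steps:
B(N) = -9 + N² + 36*N
B(49 - 33)/7930 = (-9 + (49 - 33)² + 36*(49 - 33))/7930 = (-9 + 16² + 36*16)*(1/7930) = (-9 + 256 + 576)*(1/7930) = 823*(1/7930) = 823/7930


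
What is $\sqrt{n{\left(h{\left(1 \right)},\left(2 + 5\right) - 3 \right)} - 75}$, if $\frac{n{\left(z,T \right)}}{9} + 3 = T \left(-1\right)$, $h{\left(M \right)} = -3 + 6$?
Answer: $i \sqrt{138} \approx 11.747 i$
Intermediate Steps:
$h{\left(M \right)} = 3$
$n{\left(z,T \right)} = -27 - 9 T$ ($n{\left(z,T \right)} = -27 + 9 T \left(-1\right) = -27 + 9 \left(- T\right) = -27 - 9 T$)
$\sqrt{n{\left(h{\left(1 \right)},\left(2 + 5\right) - 3 \right)} - 75} = \sqrt{\left(-27 - 9 \left(\left(2 + 5\right) - 3\right)\right) - 75} = \sqrt{\left(-27 - 9 \left(7 - 3\right)\right) - 75} = \sqrt{\left(-27 - 36\right) - 75} = \sqrt{-63 - 75} = \sqrt{-138} = i \sqrt{138}$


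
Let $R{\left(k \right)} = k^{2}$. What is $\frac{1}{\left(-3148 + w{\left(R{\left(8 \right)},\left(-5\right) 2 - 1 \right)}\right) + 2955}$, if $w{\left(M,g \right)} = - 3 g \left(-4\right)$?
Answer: $- \frac{1}{325} \approx -0.0030769$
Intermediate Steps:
$w{\left(M,g \right)} = 12 g$
$\frac{1}{\left(-3148 + w{\left(R{\left(8 \right)},\left(-5\right) 2 - 1 \right)}\right) + 2955} = \frac{1}{\left(-3148 + 12 \left(\left(-5\right) 2 - 1\right)\right) + 2955} = \frac{1}{\left(-3148 + 12 \left(-10 - 1\right)\right) + 2955} = \frac{1}{\left(-3148 + 12 \left(-11\right)\right) + 2955} = \frac{1}{\left(-3148 - 132\right) + 2955} = \frac{1}{-3280 + 2955} = \frac{1}{-325} = - \frac{1}{325}$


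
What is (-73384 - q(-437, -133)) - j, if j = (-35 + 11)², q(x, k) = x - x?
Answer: -73960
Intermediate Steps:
q(x, k) = 0
j = 576 (j = (-24)² = 576)
(-73384 - q(-437, -133)) - j = (-73384 - 1*0) - 1*576 = (-73384 + 0) - 576 = -73384 - 576 = -73960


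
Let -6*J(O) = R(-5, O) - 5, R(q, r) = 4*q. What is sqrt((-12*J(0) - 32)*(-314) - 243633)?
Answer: I*sqrt(217885) ≈ 466.78*I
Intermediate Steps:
J(O) = 25/6 (J(O) = -(4*(-5) - 5)/6 = -(-20 - 5)/6 = -1/6*(-25) = 25/6)
sqrt((-12*J(0) - 32)*(-314) - 243633) = sqrt((-12*25/6 - 32)*(-314) - 243633) = sqrt((-50 - 32)*(-314) - 243633) = sqrt(-82*(-314) - 243633) = sqrt(25748 - 243633) = sqrt(-217885) = I*sqrt(217885)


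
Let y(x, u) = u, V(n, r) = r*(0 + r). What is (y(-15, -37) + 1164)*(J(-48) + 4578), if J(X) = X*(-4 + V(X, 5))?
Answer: 4023390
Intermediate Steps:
V(n, r) = r² (V(n, r) = r*r = r²)
J(X) = 21*X (J(X) = X*(-4 + 5²) = X*(-4 + 25) = X*21 = 21*X)
(y(-15, -37) + 1164)*(J(-48) + 4578) = (-37 + 1164)*(21*(-48) + 4578) = 1127*(-1008 + 4578) = 1127*3570 = 4023390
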